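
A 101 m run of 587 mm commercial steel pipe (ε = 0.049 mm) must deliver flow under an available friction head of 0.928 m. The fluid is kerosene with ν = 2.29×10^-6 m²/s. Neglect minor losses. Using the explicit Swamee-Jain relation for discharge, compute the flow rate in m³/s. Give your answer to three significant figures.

Q ≈ 0.753 m³/s

Swamee-Jain (Type II): Q = -0.965·√(gD⁵h_f/L)·ln[ε/(3.7D) + √(3.17ν²L/(gD³h_f))]
√(gD⁵h_f/L) = √(9.81·0.587⁵·0.928/101) = 0.07926
ε/(3.7D) = 2.26×10^-5; √(3.17ν²L/(gD³h_f)) = 3.02×10^-5
Q = -0.965·0.07926·ln(5.276×10^-5) = 0.7534 m³/s
Check: V = 2.78 m/s, Re = 7.14×10^5, f = 0.01370, h_f = 0.931 m ≈ 0.928 m ✓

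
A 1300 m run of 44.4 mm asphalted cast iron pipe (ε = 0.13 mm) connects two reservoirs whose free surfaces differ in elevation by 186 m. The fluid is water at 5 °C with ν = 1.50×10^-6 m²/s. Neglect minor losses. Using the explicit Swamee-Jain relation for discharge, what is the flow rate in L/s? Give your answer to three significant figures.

Q ≈ 3.27 L/s

Swamee-Jain (Type II): Q = -0.965·√(gD⁵h_f/L)·ln[ε/(3.7D) + √(3.17ν²L/(gD³h_f))]
√(gD⁵h_f/L) = √(9.81·0.0444⁵·186/1300) = 4.921×10^-4
ε/(3.7D) = 7.91×10^-4; √(3.17ν²L/(gD³h_f)) = 2.41×10^-4
Q = -0.965·4.921×10^-4·ln(0.001032) = 0.003265 m³/s
Check: V = 2.11 m/s, Re = 6.24×10^4, f = 0.02832, h_f = 188 m ≈ 186 m ✓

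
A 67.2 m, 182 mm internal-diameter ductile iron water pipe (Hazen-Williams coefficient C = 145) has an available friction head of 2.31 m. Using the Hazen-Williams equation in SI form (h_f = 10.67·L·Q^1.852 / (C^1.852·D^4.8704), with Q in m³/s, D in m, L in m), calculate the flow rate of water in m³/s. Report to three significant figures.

Rearranging: Q = [h_f·C^1.852·D^4.8704 / (10.67·L)]^(1/1.852)
Q = [2.31·145^1.852·0.182^4.8704 / (10.67·67.2)]^0.540 = 0.07413 m³/s

Q ≈ 0.0741 m³/s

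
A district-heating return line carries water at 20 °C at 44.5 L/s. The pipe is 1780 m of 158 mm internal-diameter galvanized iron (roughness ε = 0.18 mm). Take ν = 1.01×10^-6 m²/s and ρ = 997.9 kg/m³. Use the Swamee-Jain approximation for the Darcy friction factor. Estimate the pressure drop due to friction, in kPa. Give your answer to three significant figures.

Δp ≈ 613 kPa

V = 4Q/(πD²) = 4·0.0445/(π·0.158²) = 2.270 m/s
Re = VD/ν = 2.270·0.158/1.01×10^-6 = 3.55×10^5 → turbulent
ε/D = 0.18/158 = 0.00114
Swamee-Jain: f = 0.02117
h_f = f(L/D)V²/(2g) = 0.02117·(1780/0.158)·2.270²/(2·9.81) = 62.61 m
Δp = ρg·h_f = 997.9·9.81·62.61 = 612.9 kPa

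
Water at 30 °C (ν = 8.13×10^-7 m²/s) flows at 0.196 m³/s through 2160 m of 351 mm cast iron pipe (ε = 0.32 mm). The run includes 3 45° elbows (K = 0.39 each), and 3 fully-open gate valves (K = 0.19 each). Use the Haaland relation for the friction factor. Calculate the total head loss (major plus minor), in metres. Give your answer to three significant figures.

V = 4Q/(πD²) = 2.026 m/s; V²/2g = 0.2091 m
Re = 8.75×10^5, ε/D = 9.12×10^-4 → f = 0.01956 (Haaland)
Major: h_f = f(L/D)·V²/2g = 0.01956·6154·0.2091 = 25.18 m
Minor: ΣK = 1.74; h_m = ΣK·V²/2g = 0.3639 m
Total H_L = 25.18 + 0.3639 = 25.54 m

H_L ≈ 25.5 m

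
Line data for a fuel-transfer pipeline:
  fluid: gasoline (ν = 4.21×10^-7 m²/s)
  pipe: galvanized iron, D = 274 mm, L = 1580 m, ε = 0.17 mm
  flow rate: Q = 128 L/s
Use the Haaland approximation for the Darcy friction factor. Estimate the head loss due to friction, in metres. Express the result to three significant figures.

h_f ≈ 24.7 m

V = 4Q/(πD²) = 4·0.128/(π·0.274²) = 2.171 m/s
Re = VD/ν = 2.171·0.274/4.21×10^-7 = 1.41×10^6 → turbulent
ε/D = 0.17/274 = 6.20×10^-4
Haaland: f = 0.01784
h_f = f(L/D)V²/(2g) = 0.01784·(1580/0.274)·2.171²/(2·9.81) = 24.71 m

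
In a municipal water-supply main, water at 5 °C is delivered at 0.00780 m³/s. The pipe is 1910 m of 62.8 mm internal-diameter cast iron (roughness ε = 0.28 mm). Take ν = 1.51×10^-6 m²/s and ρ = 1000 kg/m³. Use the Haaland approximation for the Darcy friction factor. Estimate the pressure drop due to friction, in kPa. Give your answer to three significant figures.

V = 4Q/(πD²) = 4·0.00780/(π·0.0628²) = 2.518 m/s
Re = VD/ν = 2.518·0.0628/1.51×10^-6 = 1.05×10^5 → turbulent
ε/D = 0.28/62.8 = 0.00446
Haaland: f = 0.03027
h_f = f(L/D)V²/(2g) = 0.03027·(1910/0.0628)·2.518²/(2·9.81) = 297.6 m
Δp = ρg·h_f = 1000·9.81·297.6 = 2919 kPa

Δp ≈ 2920 kPa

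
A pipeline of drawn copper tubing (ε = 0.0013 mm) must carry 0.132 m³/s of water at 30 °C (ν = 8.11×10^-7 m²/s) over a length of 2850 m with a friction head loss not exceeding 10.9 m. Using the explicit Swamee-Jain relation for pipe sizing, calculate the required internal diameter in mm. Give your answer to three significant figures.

Swamee-Jain (Type III): D = 0.66·[ε^1.25·(LQ²/(gh_f))^4.75 + ν·Q^9.4·(L/(gh_f))^5.2]^0.04
LQ²/(gh_f) = 0.4644; L/(gh_f) = 26.65
Term 1 = ε^1.25·(…)^4.75 = 1.15×10^-9; Term 2 = ν·Q^9.4·(…)^5.2 = 1.14×10^-7
D = 0.66·(1.15×10^-9 + 1.14×10^-7)^0.04 = 0.3483 m = 348 mm
Check: V = 1.39 m/s, Re = 5.95×10^5, f = 0.01276, h_f = 10.2 m ≈ 10.9 m ✓

D ≈ 348 mm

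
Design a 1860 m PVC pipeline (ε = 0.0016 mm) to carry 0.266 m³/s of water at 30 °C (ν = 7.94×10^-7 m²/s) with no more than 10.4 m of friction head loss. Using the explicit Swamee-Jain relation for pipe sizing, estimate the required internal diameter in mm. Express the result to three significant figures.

Swamee-Jain (Type III): D = 0.66·[ε^1.25·(LQ²/(gh_f))^4.75 + ν·Q^9.4·(L/(gh_f))^5.2]^0.04
LQ²/(gh_f) = 1.290; L/(gh_f) = 18.23
Term 1 = ε^1.25·(…)^4.75 = 1.91×10^-7; Term 2 = ν·Q^9.4·(…)^5.2 = 1.12×10^-5
D = 0.66·(1.91×10^-7 + 1.12×10^-5)^0.04 = 0.4186 m = 419 mm
Check: V = 1.93 m/s, Re = 1.02×10^6, f = 0.01167, h_f = 9.87 m ≈ 10.4 m ✓

D ≈ 419 mm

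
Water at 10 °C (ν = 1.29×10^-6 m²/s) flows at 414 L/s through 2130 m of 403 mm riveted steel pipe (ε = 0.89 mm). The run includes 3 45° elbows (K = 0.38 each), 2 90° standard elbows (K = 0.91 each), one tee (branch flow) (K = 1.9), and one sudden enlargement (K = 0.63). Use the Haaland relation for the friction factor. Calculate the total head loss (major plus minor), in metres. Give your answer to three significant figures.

V = 4Q/(πD²) = 3.246 m/s; V²/2g = 0.5369 m
Re = 1.01×10^6, ε/D = 0.00221 → f = 0.02425 (Haaland)
Major: h_f = f(L/D)·V²/2g = 0.02425·5285·0.5369 = 68.81 m
Minor: ΣK = 5.49; h_m = ΣK·V²/2g = 2.948 m
Total H_L = 68.81 + 2.948 = 71.76 m

H_L ≈ 71.8 m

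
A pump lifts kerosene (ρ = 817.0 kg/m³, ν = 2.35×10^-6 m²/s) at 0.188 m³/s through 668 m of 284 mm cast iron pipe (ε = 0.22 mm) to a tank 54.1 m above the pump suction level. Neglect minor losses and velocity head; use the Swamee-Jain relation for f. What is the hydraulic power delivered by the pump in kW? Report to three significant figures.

P_hyd ≈ 113 kW

V = 4Q/(πD²) = 2.968 m/s; Re = 3.59×10^5; ε/D = 7.75×10^-4; f = 0.01958
h_f = f(L/D)V²/2g = 20.67 m
Total head H = z + h_f = 54.1 + 20.67 = 74.77 m
P_hyd = ρgQH = 817.0·9.81·0.188·74.77 = 112.7 kW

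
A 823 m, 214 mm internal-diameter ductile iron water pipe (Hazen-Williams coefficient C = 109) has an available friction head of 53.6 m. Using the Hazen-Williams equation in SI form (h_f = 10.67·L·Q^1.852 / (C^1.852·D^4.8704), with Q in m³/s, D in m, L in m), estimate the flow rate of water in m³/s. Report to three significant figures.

Q ≈ 0.120 m³/s

Rearranging: Q = [h_f·C^1.852·D^4.8704 / (10.67·L)]^(1/1.852)
Q = [53.6·109^1.852·0.214^4.8704 / (10.67·823)]^0.540 = 0.1205 m³/s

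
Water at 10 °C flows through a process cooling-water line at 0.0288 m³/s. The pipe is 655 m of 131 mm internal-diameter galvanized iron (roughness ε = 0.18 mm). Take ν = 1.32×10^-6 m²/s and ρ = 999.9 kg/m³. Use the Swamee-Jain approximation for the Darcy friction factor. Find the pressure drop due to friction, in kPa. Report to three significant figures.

Δp ≈ 257 kPa

V = 4Q/(πD²) = 4·0.0288/(π·0.131²) = 2.137 m/s
Re = VD/ν = 2.137·0.131/1.32×10^-6 = 2.12×10^5 → turbulent
ε/D = 0.18/131 = 0.00137
Swamee-Jain: f = 0.02249
h_f = f(L/D)V²/(2g) = 0.02249·(655/0.131)·2.137²/(2·9.81) = 26.17 m
Δp = ρg·h_f = 999.9·9.81·26.17 = 256.7 kPa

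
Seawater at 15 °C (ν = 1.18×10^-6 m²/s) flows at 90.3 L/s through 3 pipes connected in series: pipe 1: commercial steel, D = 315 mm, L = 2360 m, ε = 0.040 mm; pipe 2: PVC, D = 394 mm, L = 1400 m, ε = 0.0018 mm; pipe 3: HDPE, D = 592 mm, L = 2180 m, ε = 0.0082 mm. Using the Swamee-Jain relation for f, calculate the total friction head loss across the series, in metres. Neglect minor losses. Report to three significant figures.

H ≈ 9.83 m

Pipe 1: V = 1.159 m/s, Re = 3.09×10^5, ε/D = 1.27×10^-4, f = 0.01563, h_1 = f(L/D)V²/2g = 8.011 m
Pipe 2: V = 0.7406 m/s, Re = 2.47×10^5, ε/D = 4.57×10^-6, f = 0.01496, h_2 = f(L/D)V²/2g = 1.486 m
Pipe 3: V = 0.3281 m/s, Re = 1.65×10^5, ε/D = 1.39×10^-5, f = 0.01625, h_3 = f(L/D)V²/2g = 0.3283 m
Series → Q common, losses add: H = Σh = 9.825 m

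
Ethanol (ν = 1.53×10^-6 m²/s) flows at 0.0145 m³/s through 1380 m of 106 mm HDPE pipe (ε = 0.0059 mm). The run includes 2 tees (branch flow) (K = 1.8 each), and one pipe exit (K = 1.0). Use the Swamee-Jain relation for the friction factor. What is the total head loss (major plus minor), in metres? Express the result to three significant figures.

H_L ≈ 32.4 m

V = 4Q/(πD²) = 1.643 m/s; V²/2g = 0.1376 m
Re = 1.14×10^5, ε/D = 5.57×10^-5 → f = 0.01775 (Swamee-Jain)
Major: h_f = f(L/D)·V²/2g = 0.01775·13019·0.1376 = 31.80 m
Minor: ΣK = 4.60; h_m = ΣK·V²/2g = 0.6330 m
Total H_L = 31.80 + 0.6330 = 32.43 m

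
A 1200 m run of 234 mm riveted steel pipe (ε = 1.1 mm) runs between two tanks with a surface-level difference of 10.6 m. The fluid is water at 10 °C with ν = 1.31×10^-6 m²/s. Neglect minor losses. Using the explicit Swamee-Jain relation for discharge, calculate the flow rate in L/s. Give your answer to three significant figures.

Q ≈ 49.8 L/s

Swamee-Jain (Type II): Q = -0.965·√(gD⁵h_f/L)·ln[ε/(3.7D) + √(3.17ν²L/(gD³h_f))]
√(gD⁵h_f/L) = √(9.81·0.234⁵·10.6/1200) = 0.007797
ε/(3.7D) = 0.00127; √(3.17ν²L/(gD³h_f)) = 7.00×10^-5
Q = -0.965·0.007797·ln(0.001340) = 0.04977 m³/s
Check: V = 1.16 m/s, Re = 2.07×10^5, f = 0.03046, h_f = 10.7 m ≈ 10.6 m ✓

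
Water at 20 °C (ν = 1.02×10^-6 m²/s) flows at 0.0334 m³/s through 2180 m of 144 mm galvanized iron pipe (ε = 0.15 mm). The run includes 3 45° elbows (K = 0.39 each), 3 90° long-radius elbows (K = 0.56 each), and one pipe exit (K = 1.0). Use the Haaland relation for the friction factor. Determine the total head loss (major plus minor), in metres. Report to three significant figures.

H_L ≈ 68.1 m

V = 4Q/(πD²) = 2.051 m/s; V²/2g = 0.2144 m
Re = 2.90×10^5, ε/D = 0.00104 → f = 0.02073 (Haaland)
Major: h_f = f(L/D)·V²/2g = 0.02073·15139·0.2144 = 67.26 m
Minor: ΣK = 3.85; h_m = ΣK·V²/2g = 0.8253 m
Total H_L = 67.26 + 0.8253 = 68.09 m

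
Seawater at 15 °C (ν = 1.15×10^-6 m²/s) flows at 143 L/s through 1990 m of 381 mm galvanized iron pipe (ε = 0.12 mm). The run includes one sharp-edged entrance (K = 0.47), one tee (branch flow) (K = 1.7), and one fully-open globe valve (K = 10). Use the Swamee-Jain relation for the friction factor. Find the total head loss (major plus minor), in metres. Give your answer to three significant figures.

V = 4Q/(πD²) = 1.254 m/s; V²/2g = 0.08019 m
Re = 4.16×10^5, ε/D = 3.15×10^-4 → f = 0.01671 (Swamee-Jain)
Major: h_f = f(L/D)·V²/2g = 0.01671·5223·0.08019 = 6.998 m
Minor: ΣK = 12.2; h_m = ΣK·V²/2g = 0.9759 m
Total H_L = 6.998 + 0.9759 = 7.974 m

H_L ≈ 7.97 m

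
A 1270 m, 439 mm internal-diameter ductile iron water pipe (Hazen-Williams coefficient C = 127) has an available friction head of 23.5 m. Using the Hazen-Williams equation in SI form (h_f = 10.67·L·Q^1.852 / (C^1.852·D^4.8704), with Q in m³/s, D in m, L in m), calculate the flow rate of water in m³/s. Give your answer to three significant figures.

Q ≈ 0.471 m³/s

Rearranging: Q = [h_f·C^1.852·D^4.8704 / (10.67·L)]^(1/1.852)
Q = [23.5·127^1.852·0.439^4.8704 / (10.67·1270)]^0.540 = 0.4707 m³/s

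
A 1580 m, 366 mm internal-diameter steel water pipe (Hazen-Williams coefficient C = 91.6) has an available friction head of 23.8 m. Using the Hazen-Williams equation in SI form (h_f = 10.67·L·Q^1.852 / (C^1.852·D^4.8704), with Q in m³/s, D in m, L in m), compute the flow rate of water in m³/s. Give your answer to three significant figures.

Q ≈ 0.188 m³/s

Rearranging: Q = [h_f·C^1.852·D^4.8704 / (10.67·L)]^(1/1.852)
Q = [23.8·91.6^1.852·0.366^4.8704 / (10.67·1580)]^0.540 = 0.1883 m³/s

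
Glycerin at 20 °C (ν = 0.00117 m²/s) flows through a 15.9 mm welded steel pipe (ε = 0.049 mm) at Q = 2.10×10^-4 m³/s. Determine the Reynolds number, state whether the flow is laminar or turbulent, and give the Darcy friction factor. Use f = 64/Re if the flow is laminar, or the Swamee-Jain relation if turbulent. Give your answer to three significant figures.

V = 4Q/(πD²) = 1.058 m/s
Re = VD/ν = 1.058·0.0159/0.00117 = 14.4
Re < 2300 → laminar → f = 64/Re = 4.453

Re ≈ 14.4; laminar; f = 64/Re ≈ 4.45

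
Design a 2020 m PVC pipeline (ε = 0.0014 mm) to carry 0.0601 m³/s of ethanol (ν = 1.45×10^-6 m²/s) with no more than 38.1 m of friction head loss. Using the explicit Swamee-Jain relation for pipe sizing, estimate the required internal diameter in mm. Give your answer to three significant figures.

Swamee-Jain (Type III): D = 0.66·[ε^1.25·(LQ²/(gh_f))^4.75 + ν·Q^9.4·(L/(gh_f))^5.2]^0.04
LQ²/(gh_f) = 0.01952; L/(gh_f) = 5.405
Term 1 = ε^1.25·(…)^4.75 = 3.65×10^-16; Term 2 = ν·Q^9.4·(…)^5.2 = 3.11×10^-14
D = 0.66·(3.65×10^-16 + 3.11×10^-14)^0.04 = 0.1903 m = 190 mm
Check: V = 2.11 m/s, Re = 2.77×10^5, f = 0.01467, h_f = 35.4 m ≈ 38.1 m ✓

D ≈ 190 mm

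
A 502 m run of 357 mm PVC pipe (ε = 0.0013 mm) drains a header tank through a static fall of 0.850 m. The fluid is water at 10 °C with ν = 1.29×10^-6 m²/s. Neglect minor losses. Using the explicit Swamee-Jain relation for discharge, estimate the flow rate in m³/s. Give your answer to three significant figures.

Q ≈ 0.0888 m³/s

Swamee-Jain (Type II): Q = -0.965·√(gD⁵h_f/L)·ln[ε/(3.7D) + √(3.17ν²L/(gD³h_f))]
√(gD⁵h_f/L) = √(9.81·0.357⁵·0.850/502) = 0.009814
ε/(3.7D) = 9.84×10^-7; √(3.17ν²L/(gD³h_f)) = 8.35×10^-5
Q = -0.965·0.009814·ln(8.453×10^-5) = 0.08882 m³/s
Check: V = 0.887 m/s, Re = 2.46×10^5, f = 0.01497, h_f = 0.845 m ≈ 0.850 m ✓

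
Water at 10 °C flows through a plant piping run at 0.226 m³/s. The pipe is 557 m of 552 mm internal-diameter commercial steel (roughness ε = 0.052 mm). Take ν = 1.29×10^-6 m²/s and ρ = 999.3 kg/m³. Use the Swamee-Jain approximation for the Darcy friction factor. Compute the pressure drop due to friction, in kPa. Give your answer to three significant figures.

V = 4Q/(πD²) = 4·0.226/(π·0.552²) = 0.9444 m/s
Re = VD/ν = 0.9444·0.552/1.29×10^-6 = 4.04×10^5 → turbulent
ε/D = 0.052/552 = 9.42×10^-5
Swamee-Jain: f = 0.01478
h_f = f(L/D)V²/(2g) = 0.01478·(557/0.552)·0.9444²/(2·9.81) = 0.6779 m
Δp = ρg·h_f = 999.3·9.81·0.6779 = 6.645 kPa

Δp ≈ 6.65 kPa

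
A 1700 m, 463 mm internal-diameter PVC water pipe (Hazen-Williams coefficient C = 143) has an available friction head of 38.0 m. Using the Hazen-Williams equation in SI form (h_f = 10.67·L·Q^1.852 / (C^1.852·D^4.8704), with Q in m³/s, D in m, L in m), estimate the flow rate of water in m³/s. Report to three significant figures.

Q ≈ 0.675 m³/s

Rearranging: Q = [h_f·C^1.852·D^4.8704 / (10.67·L)]^(1/1.852)
Q = [38.0·143^1.852·0.463^4.8704 / (10.67·1700)]^0.540 = 0.6752 m³/s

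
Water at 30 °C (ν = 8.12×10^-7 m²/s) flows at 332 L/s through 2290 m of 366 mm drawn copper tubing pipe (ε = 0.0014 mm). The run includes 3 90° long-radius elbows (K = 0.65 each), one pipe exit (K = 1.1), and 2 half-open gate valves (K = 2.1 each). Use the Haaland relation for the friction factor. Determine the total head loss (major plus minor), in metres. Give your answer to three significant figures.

H_L ≈ 38.6 m

V = 4Q/(πD²) = 3.156 m/s; V²/2g = 0.5075 m
Re = 1.42×10^6, ε/D = 3.83×10^-6 → f = 0.01101 (Haaland)
Major: h_f = f(L/D)·V²/2g = 0.01101·6257·0.5075 = 34.97 m
Minor: ΣK = 7.25; h_m = ΣK·V²/2g = 3.680 m
Total H_L = 34.97 + 3.680 = 38.65 m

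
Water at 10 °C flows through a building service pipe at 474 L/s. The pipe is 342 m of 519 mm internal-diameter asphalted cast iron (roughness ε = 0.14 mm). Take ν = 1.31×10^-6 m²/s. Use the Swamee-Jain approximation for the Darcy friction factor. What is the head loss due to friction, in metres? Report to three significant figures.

h_f ≈ 2.62 m

V = 4Q/(πD²) = 4·0.474/(π·0.519²) = 2.241 m/s
Re = VD/ν = 2.241·0.519/1.31×10^-6 = 8.88×10^5 → turbulent
ε/D = 0.14/519 = 2.70×10^-4
Swamee-Jain: f = 0.01557
h_f = f(L/D)V²/(2g) = 0.01557·(342/0.519)·2.241²/(2·9.81) = 2.625 m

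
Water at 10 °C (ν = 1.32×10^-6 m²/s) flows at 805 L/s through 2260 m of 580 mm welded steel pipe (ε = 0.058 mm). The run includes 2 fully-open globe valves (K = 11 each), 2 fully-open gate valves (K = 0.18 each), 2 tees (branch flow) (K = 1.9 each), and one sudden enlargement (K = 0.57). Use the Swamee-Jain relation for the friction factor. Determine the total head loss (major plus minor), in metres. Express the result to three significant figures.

V = 4Q/(πD²) = 3.047 m/s; V²/2g = 0.4732 m
Re = 1.34×10^6, ε/D = 1.00×10^-4 → f = 0.01321 (Swamee-Jain)
Major: h_f = f(L/D)·V²/2g = 0.01321·3897·0.4732 = 24.35 m
Minor: ΣK = 26.7; h_m = ΣK·V²/2g = 12.65 m
Total H_L = 24.35 + 12.65 = 37.00 m

H_L ≈ 37.0 m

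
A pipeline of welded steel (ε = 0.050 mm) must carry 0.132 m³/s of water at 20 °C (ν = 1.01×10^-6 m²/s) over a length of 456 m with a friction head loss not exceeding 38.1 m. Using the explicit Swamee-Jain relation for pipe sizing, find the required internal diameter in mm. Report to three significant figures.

D ≈ 196 mm

Swamee-Jain (Type III): D = 0.66·[ε^1.25·(LQ²/(gh_f))^4.75 + ν·Q^9.4·(L/(gh_f))^5.2]^0.04
LQ²/(gh_f) = 0.02126; L/(gh_f) = 1.220
Term 1 = ε^1.25·(…)^4.75 = 4.78×10^-14; Term 2 = ν·Q^9.4·(…)^5.2 = 1.54×10^-14
D = 0.66·(4.78×10^-14 + 1.54×10^-14)^0.04 = 0.1957 m = 196 mm
Check: V = 4.39 m/s, Re = 8.50×10^5, f = 0.01547, h_f = 35.4 m ≈ 38.1 m ✓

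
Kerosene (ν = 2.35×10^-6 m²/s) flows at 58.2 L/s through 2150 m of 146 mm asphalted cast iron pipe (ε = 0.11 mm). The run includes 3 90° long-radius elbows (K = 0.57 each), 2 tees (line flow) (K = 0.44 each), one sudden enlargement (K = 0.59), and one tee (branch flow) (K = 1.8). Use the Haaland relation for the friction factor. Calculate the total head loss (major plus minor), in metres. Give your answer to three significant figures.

H_L ≈ 182 m

V = 4Q/(πD²) = 3.476 m/s; V²/2g = 0.6160 m
Re = 2.16×10^5, ε/D = 7.53×10^-4 → f = 0.01977 (Haaland)
Major: h_f = f(L/D)·V²/2g = 0.01977·14726·0.6160 = 179.3 m
Minor: ΣK = 4.98; h_m = ΣK·V²/2g = 3.068 m
Total H_L = 179.3 + 3.068 = 182.4 m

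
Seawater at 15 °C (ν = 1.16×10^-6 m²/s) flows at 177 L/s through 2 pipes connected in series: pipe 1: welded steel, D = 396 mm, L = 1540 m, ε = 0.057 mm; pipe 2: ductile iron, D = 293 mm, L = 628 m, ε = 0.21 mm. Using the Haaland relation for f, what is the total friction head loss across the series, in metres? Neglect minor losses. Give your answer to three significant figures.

Pipe 1: V = 1.437 m/s, Re = 4.91×10^5, ε/D = 1.44×10^-4, f = 0.01477, h_1 = f(L/D)V²/2g = 6.045 m
Pipe 2: V = 2.625 m/s, Re = 6.63×10^5, ε/D = 7.17×10^-4, f = 0.01868, h_2 = f(L/D)V²/2g = 14.06 m
Series → Q common, losses add: H = Σh = 20.10 m

H ≈ 20.1 m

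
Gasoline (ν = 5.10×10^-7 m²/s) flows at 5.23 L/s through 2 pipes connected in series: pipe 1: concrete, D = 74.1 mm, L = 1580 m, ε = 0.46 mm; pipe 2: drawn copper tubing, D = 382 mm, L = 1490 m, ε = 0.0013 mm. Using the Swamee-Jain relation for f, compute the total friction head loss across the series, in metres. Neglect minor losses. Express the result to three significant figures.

Pipe 1: V = 1.213 m/s, Re = 1.76×10^5, ε/D = 0.00621, f = 0.03311, h_1 = f(L/D)V²/2g = 52.92 m
Pipe 2: V = 0.04563 m/s, Re = 3.42×10^4, ε/D = 3.40×10^-6, f = 0.02267, h_2 = f(L/D)V²/2g = 0.009386 m
Series → Q common, losses add: H = Σh = 52.93 m

H ≈ 52.9 m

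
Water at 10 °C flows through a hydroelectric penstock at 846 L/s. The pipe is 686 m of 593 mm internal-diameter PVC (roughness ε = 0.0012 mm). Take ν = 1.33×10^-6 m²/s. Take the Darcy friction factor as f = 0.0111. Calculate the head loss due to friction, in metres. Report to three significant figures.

V = 4Q/(πD²) = 4·0.846/(π·0.593²) = 3.063 m/s
h_f = f(L/D)V²/(2g) = 0.01110·(686/0.593)·3.063²/(2·9.81) = 6.141 m

h_f ≈ 6.14 m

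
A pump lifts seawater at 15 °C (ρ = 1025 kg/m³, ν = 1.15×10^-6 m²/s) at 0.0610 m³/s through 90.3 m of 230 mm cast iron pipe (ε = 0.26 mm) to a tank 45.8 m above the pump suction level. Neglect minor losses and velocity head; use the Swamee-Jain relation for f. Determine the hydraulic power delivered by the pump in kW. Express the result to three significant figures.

V = 4Q/(πD²) = 1.468 m/s; Re = 2.94×10^5; ε/D = 0.00113; f = 0.02129
h_f = f(L/D)V²/2g = 0.9184 m
Total head H = z + h_f = 45.8 + 0.9184 = 46.72 m
P_hyd = ρgQH = 1025·9.81·0.0610·46.72 = 28.66 kW

P_hyd ≈ 28.7 kW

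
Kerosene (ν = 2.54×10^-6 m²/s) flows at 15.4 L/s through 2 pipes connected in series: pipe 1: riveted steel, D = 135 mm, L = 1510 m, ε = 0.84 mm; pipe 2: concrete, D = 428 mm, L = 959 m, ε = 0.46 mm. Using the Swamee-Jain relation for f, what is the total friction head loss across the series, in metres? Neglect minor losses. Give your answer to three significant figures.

Pipe 1: V = 1.076 m/s, Re = 5.72×10^4, ε/D = 0.00622, f = 0.03422, h_1 = f(L/D)V²/2g = 22.58 m
Pipe 2: V = 0.1070 m/s, Re = 1.80×10^4, ε/D = 0.00107, f = 0.02885, h_2 = f(L/D)V²/2g = 0.03775 m
Series → Q common, losses add: H = Σh = 22.62 m

H ≈ 22.6 m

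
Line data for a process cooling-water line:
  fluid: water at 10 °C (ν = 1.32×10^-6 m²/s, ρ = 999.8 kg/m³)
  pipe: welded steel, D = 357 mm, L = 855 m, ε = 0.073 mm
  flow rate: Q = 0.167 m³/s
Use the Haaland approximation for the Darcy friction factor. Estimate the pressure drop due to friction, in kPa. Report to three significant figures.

V = 4Q/(πD²) = 4·0.167/(π·0.357²) = 1.668 m/s
Re = VD/ν = 1.668·0.357/1.32×10^-6 = 4.51×10^5 → turbulent
ε/D = 0.073/357 = 2.04×10^-4
Haaland: f = 0.01547
h_f = f(L/D)V²/(2g) = 0.01547·(855/0.357)·1.668²/(2·9.81) = 5.254 m
Δp = ρg·h_f = 999.8·9.81·5.254 = 51.54 kPa

Δp ≈ 51.5 kPa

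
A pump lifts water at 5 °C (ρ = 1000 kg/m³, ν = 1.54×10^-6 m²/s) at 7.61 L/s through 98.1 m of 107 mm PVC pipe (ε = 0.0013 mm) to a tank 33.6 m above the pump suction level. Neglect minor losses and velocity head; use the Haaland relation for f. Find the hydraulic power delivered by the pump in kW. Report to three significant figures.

P_hyd ≈ 2.56 kW

V = 4Q/(πD²) = 0.8463 m/s; Re = 5.88×10^4; ε/D = 1.21×10^-5; f = 0.02001
h_f = f(L/D)V²/2g = 0.6697 m
Total head H = z + h_f = 33.6 + 0.6697 = 34.27 m
P_hyd = ρgQH = 1000·9.81·0.00761·34.27 = 2.558 kW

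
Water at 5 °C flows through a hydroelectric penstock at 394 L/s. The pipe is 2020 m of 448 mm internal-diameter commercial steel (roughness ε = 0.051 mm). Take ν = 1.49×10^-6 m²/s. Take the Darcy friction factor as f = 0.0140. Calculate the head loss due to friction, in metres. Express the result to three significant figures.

V = 4Q/(πD²) = 4·0.394/(π·0.448²) = 2.499 m/s
h_f = f(L/D)V²/(2g) = 0.01400·(2020/0.448)·2.499²/(2·9.81) = 20.10 m

h_f ≈ 20.1 m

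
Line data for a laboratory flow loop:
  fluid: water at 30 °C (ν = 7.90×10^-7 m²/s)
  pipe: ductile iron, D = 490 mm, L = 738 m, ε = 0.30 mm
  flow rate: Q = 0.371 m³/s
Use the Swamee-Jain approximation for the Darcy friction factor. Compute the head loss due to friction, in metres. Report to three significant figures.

V = 4Q/(πD²) = 4·0.371/(π·0.490²) = 1.967 m/s
Re = VD/ν = 1.967·0.490/7.90×10^-7 = 1.22×10^6 → turbulent
ε/D = 0.30/490 = 6.12×10^-4
Swamee-Jain: f = 0.01793
h_f = f(L/D)V²/(2g) = 0.01793·(738/0.490)·1.967²/(2·9.81) = 5.328 m

h_f ≈ 5.33 m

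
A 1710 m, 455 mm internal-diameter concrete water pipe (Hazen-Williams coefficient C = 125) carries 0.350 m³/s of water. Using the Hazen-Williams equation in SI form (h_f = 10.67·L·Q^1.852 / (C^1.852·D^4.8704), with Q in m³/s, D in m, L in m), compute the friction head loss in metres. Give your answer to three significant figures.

h_f ≈ 15.8 m

h_f = 10.67·1710·0.350^1.852 / (125^1.852·0.455^4.8704) = 15.81 m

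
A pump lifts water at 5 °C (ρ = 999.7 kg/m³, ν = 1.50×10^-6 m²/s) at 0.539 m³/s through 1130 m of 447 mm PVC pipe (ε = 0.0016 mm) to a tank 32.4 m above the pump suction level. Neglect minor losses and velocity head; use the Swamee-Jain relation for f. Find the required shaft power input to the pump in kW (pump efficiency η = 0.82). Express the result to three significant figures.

V = 4Q/(πD²) = 3.435 m/s; Re = 1.02×10^6; ε/D = 3.58×10^-6; f = 0.01165
h_f = f(L/D)V²/2g = 17.71 m
Total head H = z + h_f = 32.4 + 17.71 = 50.11 m
P_hyd = ρgQH = 999.7·9.81·0.539·50.11 = 264.9 kW
P_shaft = P_hyd/η = 264.9/0.82 = 323.0 kW

P_shaft ≈ 323 kW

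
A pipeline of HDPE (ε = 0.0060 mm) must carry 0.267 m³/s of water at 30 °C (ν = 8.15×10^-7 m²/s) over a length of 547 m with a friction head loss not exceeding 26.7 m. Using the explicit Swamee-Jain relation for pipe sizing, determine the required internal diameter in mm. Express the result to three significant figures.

D ≈ 269 mm

Swamee-Jain (Type III): D = 0.66·[ε^1.25·(LQ²/(gh_f))^4.75 + ν·Q^9.4·(L/(gh_f))^5.2]^0.04
LQ²/(gh_f) = 0.1489; L/(gh_f) = 2.088
Term 1 = ε^1.25·(…)^4.75 = 3.50×10^-11; Term 2 = ν·Q^9.4·(…)^5.2 = 1.53×10^-10
D = 0.66·(3.50×10^-11 + 1.53×10^-10)^0.04 = 0.2694 m = 269 mm
Check: V = 4.68 m/s, Re = 1.55×10^6, f = 0.01147, h_f = 26.0 m ≈ 26.7 m ✓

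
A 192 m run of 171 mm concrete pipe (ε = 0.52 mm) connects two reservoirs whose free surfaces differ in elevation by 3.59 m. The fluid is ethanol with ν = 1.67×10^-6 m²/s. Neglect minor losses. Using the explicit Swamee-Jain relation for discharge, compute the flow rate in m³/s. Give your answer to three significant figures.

Swamee-Jain (Type II): Q = -0.965·√(gD⁵h_f/L)·ln[ε/(3.7D) + √(3.17ν²L/(gD³h_f))]
√(gD⁵h_f/L) = √(9.81·0.171⁵·3.59/192) = 0.005179
ε/(3.7D) = 8.22×10^-4; √(3.17ν²L/(gD³h_f)) = 9.82×10^-5
Q = -0.965·0.005179·ln(9.201×10^-4) = 0.03494 m³/s
Check: V = 1.52 m/s, Re = 1.56×10^5, f = 0.02732, h_f = 3.62 m ≈ 3.59 m ✓

Q ≈ 0.0349 m³/s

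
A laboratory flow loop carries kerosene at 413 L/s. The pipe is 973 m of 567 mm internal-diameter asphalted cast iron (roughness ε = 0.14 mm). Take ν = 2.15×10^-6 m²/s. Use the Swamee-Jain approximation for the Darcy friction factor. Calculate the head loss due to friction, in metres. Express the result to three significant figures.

V = 4Q/(πD²) = 4·0.413/(π·0.567²) = 1.636 m/s
Re = VD/ν = 1.636·0.567/2.15×10^-6 = 4.31×10^5 → turbulent
ε/D = 0.14/567 = 2.47×10^-4
Swamee-Jain: f = 0.01612
h_f = f(L/D)V²/(2g) = 0.01612·(973/0.567)·1.636²/(2·9.81) = 3.773 m

h_f ≈ 3.77 m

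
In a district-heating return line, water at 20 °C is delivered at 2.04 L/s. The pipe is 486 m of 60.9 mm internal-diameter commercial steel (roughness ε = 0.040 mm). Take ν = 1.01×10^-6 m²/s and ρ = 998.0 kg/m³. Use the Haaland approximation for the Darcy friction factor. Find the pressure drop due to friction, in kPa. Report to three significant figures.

V = 4Q/(πD²) = 4·0.00204/(π·0.0609²) = 0.7003 m/s
Re = VD/ν = 0.7003·0.0609/1.01×10^-6 = 4.22×10^4 → turbulent
ε/D = 0.040/60.9 = 6.57×10^-4
Haaland: f = 0.02337
h_f = f(L/D)V²/(2g) = 0.02337·(486/0.0609)·0.7003²/(2·9.81) = 4.661 m
Δp = ρg·h_f = 998.0·9.81·4.661 = 45.64 kPa

Δp ≈ 45.6 kPa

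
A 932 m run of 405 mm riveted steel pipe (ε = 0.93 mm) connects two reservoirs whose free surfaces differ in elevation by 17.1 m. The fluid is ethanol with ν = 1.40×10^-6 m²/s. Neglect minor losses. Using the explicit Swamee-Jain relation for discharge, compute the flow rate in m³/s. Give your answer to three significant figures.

Swamee-Jain (Type II): Q = -0.965·√(gD⁵h_f/L)·ln[ε/(3.7D) + √(3.17ν²L/(gD³h_f))]
√(gD⁵h_f/L) = √(9.81·0.405⁵·17.1/932) = 0.04429
ε/(3.7D) = 6.21×10^-4; √(3.17ν²L/(gD³h_f)) = 2.28×10^-5
Q = -0.965·0.04429·ln(6.434×10^-4) = 0.3141 m³/s
Check: V = 2.44 m/s, Re = 7.05×10^5, f = 0.02463, h_f = 17.2 m ≈ 17.1 m ✓

Q ≈ 0.314 m³/s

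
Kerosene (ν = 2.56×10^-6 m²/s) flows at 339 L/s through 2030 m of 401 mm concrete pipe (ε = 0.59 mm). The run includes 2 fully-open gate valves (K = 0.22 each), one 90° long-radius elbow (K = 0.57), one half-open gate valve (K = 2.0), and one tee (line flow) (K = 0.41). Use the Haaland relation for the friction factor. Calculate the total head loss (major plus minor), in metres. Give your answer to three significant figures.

H_L ≈ 42.4 m

V = 4Q/(πD²) = 2.684 m/s; V²/2g = 0.3672 m
Re = 4.20×10^5, ε/D = 0.00147 → f = 0.02214 (Haaland)
Major: h_f = f(L/D)·V²/2g = 0.02214·5062·0.3672 = 41.15 m
Minor: ΣK = 3.42; h_m = ΣK·V²/2g = 1.256 m
Total H_L = 41.15 + 1.256 = 42.41 m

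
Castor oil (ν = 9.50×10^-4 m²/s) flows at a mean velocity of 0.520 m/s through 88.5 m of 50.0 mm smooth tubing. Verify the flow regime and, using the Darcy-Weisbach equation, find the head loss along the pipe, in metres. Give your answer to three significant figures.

Re = VD/ν = 0.520·0.05000/9.50×10^-4 = 27.4 → laminar (Re < 2300)
f = 64/Re = 2.338
h_f = f(L/D)V²/(2g) = 2.338·(88.5/0.05000)·0.520²/(2·9.81) = 57.04 m

h_f ≈ 57.0 m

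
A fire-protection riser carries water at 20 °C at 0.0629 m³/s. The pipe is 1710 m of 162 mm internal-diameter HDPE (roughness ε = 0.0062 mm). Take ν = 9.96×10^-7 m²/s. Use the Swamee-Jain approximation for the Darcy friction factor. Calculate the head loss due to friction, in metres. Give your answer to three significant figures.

h_f ≈ 68.6 m

V = 4Q/(πD²) = 4·0.0629/(π·0.162²) = 3.052 m/s
Re = VD/ν = 3.052·0.162/9.96×10^-7 = 4.96×10^5 → turbulent
ε/D = 0.0062/162 = 3.83×10^-5
Swamee-Jain: f = 0.01369
h_f = f(L/D)V²/(2g) = 0.01369·(1710/0.162)·3.052²/(2·9.81) = 68.58 m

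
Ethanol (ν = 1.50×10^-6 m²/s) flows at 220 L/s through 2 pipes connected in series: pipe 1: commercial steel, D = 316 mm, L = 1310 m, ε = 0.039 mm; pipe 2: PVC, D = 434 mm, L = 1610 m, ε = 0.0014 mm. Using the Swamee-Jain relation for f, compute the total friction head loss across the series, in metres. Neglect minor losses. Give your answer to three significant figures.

H ≈ 29.7 m

Pipe 1: V = 2.805 m/s, Re = 5.91×10^5, ε/D = 1.23×10^-4, f = 0.01448, h_1 = f(L/D)V²/2g = 24.08 m
Pipe 2: V = 1.487 m/s, Re = 4.30×10^5, ε/D = 3.23×10^-6, f = 0.01350, h_2 = f(L/D)V²/2g = 5.644 m
Series → Q common, losses add: H = Σh = 29.73 m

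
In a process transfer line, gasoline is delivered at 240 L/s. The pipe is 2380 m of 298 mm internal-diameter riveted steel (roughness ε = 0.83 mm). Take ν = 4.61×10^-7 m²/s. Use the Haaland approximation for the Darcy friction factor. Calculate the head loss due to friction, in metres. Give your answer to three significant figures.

V = 4Q/(πD²) = 4·0.240/(π·0.298²) = 3.441 m/s
Re = VD/ν = 3.441·0.298/4.61×10^-7 = 2.22×10^6 → turbulent
ε/D = 0.83/298 = 0.00279
Haaland: f = 0.02574
h_f = f(L/D)V²/(2g) = 0.02574·(2380/0.298)·3.441²/(2·9.81) = 124.0 m

h_f ≈ 124 m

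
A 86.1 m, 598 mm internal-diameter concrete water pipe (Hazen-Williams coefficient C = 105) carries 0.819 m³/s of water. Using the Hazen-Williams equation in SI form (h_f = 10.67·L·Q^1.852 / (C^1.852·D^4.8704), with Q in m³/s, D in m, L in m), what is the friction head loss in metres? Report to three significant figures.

h_f = 10.67·86.1·0.819^1.852 / (105^1.852·0.598^4.8704) = 1.402 m

h_f ≈ 1.40 m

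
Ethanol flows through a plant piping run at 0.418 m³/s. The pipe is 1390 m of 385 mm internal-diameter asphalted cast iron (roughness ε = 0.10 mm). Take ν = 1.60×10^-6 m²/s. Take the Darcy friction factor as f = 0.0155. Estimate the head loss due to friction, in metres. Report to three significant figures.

V = 4Q/(πD²) = 4·0.418/(π·0.385²) = 3.591 m/s
h_f = f(L/D)V²/(2g) = 0.01550·(1390/0.385)·3.591²/(2·9.81) = 36.77 m

h_f ≈ 36.8 m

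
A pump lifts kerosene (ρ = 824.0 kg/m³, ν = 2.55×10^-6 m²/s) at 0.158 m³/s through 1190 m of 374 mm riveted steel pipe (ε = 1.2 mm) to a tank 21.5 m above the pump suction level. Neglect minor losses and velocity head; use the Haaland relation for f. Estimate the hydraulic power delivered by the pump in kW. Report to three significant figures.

V = 4Q/(πD²) = 1.438 m/s; Re = 2.11×10^5; ε/D = 0.00321; f = 0.02727
h_f = f(L/D)V²/2g = 9.146 m
Total head H = z + h_f = 21.5 + 9.146 = 30.65 m
P_hyd = ρgQH = 824.0·9.81·0.158·30.65 = 39.14 kW

P_hyd ≈ 39.1 kW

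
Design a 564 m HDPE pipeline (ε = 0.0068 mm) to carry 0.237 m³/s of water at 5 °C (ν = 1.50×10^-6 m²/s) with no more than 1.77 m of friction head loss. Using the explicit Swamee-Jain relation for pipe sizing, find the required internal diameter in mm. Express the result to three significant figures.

Swamee-Jain (Type III): D = 0.66·[ε^1.25·(LQ²/(gh_f))^4.75 + ν·Q^9.4·(L/(gh_f))^5.2]^0.04
LQ²/(gh_f) = 1.824; L/(gh_f) = 32.48
Term 1 = ε^1.25·(…)^4.75 = 6.04×10^-6; Term 2 = ν·Q^9.4·(…)^5.2 = 1.44×10^-4
D = 0.66·(6.04×10^-6 + 1.44×10^-4)^0.04 = 0.4641 m = 464 mm
Check: V = 1.40 m/s, Re = 4.33×10^5, f = 0.01365, h_f = 1.66 m ≈ 1.77 m ✓

D ≈ 464 mm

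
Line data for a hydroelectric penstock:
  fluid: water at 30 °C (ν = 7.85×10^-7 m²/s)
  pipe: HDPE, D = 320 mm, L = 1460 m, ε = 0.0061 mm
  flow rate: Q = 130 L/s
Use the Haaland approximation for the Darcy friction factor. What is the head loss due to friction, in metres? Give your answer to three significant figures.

h_f ≈ 7.72 m

V = 4Q/(πD²) = 4·0.130/(π·0.320²) = 1.616 m/s
Re = VD/ν = 1.616·0.320/7.85×10^-7 = 6.59×10^5 → turbulent
ε/D = 0.0061/320 = 1.91×10^-5
Haaland: f = 0.01271
h_f = f(L/D)V²/(2g) = 0.01271·(1460/0.320)·1.616²/(2·9.81) = 7.724 m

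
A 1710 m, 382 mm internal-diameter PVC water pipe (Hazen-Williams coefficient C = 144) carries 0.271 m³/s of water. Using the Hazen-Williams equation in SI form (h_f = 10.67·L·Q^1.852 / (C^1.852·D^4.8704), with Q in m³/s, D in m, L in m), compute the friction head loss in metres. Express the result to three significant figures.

h_f = 10.67·1710·0.271^1.852 / (144^1.852·0.382^4.8704) = 17.75 m

h_f ≈ 17.8 m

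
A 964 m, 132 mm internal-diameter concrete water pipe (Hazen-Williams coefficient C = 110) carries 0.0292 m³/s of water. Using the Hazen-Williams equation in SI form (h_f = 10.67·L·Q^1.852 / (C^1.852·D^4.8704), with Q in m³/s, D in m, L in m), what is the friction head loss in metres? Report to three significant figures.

h_f ≈ 47.1 m

h_f = 10.67·964·0.0292^1.852 / (110^1.852·0.132^4.8704) = 47.06 m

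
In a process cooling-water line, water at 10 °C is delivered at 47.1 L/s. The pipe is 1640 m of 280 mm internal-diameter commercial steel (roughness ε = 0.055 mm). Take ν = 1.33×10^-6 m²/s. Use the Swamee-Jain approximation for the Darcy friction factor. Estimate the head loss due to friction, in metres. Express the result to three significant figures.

h_f ≈ 3.08 m

V = 4Q/(πD²) = 4·0.0471/(π·0.280²) = 0.7649 m/s
Re = VD/ν = 0.7649·0.280/1.33×10^-6 = 1.61×10^5 → turbulent
ε/D = 0.055/280 = 1.96×10^-4
Swamee-Jain: f = 0.01762
h_f = f(L/D)V²/(2g) = 0.01762·(1640/0.280)·0.7649²/(2·9.81) = 3.079 m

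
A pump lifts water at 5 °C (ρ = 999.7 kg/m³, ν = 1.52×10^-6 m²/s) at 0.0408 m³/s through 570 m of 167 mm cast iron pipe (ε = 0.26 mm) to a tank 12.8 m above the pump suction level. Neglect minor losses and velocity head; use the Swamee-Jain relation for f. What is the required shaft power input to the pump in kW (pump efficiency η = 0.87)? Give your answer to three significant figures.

V = 4Q/(πD²) = 1.863 m/s; Re = 2.05×10^5; ε/D = 0.00156; f = 0.02313
h_f = f(L/D)V²/2g = 13.96 m
Total head H = z + h_f = 12.8 + 13.96 = 26.76 m
P_hyd = ρgQH = 999.7·9.81·0.0408·26.76 = 10.71 kW
P_shaft = P_hyd/η = 10.71/0.87 = 12.31 kW

P_shaft ≈ 12.3 kW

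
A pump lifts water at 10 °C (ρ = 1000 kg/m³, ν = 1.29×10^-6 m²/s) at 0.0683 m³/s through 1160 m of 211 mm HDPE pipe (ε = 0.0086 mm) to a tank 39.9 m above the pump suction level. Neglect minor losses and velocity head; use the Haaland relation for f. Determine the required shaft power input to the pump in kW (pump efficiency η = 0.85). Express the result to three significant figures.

V = 4Q/(πD²) = 1.953 m/s; Re = 3.19×10^5; ε/D = 4.08×10^-5; f = 0.01454
h_f = f(L/D)V²/2g = 15.55 m
Total head H = z + h_f = 39.9 + 15.55 = 55.45 m
P_hyd = ρgQH = 1000·9.81·0.0683·55.45 = 37.15 kW
P_shaft = P_hyd/η = 37.15/0.85 = 43.71 kW

P_shaft ≈ 43.7 kW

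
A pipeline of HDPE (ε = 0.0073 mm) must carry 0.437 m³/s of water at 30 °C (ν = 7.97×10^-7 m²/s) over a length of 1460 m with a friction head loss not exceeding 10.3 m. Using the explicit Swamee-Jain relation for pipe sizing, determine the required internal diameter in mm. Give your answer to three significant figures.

Swamee-Jain (Type III): D = 0.66·[ε^1.25·(LQ²/(gh_f))^4.75 + ν·Q^9.4·(L/(gh_f))^5.2]^0.04
LQ²/(gh_f) = 2.759; L/(gh_f) = 14.45
Term 1 = ε^1.25·(…)^4.75 = 4.71×10^-5; Term 2 = ν·Q^9.4·(…)^5.2 = 3.57×10^-4
D = 0.66·(4.71×10^-5 + 3.57×10^-4)^0.04 = 0.4829 m = 483 mm
Check: V = 2.39 m/s, Re = 1.45×10^6, f = 0.01137, h_f = 9.98 m ≈ 10.3 m ✓

D ≈ 483 mm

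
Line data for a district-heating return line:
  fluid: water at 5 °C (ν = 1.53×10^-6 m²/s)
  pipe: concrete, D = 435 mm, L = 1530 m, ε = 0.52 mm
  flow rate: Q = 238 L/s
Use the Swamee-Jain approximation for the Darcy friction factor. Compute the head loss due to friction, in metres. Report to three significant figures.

V = 4Q/(πD²) = 4·0.238/(π·0.435²) = 1.601 m/s
Re = VD/ν = 1.601·0.435/1.53×10^-6 = 4.55×10^5 → turbulent
ε/D = 0.52/435 = 0.00120
Swamee-Jain: f = 0.02122
h_f = f(L/D)V²/(2g) = 0.02122·(1530/0.435)·1.601²/(2·9.81) = 9.756 m

h_f ≈ 9.76 m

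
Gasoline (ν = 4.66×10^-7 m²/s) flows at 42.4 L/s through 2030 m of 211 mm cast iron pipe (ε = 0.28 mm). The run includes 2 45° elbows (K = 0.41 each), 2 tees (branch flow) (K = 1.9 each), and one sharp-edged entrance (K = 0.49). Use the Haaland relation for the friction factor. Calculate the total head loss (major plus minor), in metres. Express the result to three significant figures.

H_L ≈ 15.9 m

V = 4Q/(πD²) = 1.213 m/s; V²/2g = 0.07494 m
Re = 5.49×10^5, ε/D = 0.00133 → f = 0.02149 (Haaland)
Major: h_f = f(L/D)·V²/2g = 0.02149·9621·0.07494 = 15.50 m
Minor: ΣK = 5.11; h_m = ΣK·V²/2g = 0.3830 m
Total H_L = 15.50 + 0.3830 = 15.88 m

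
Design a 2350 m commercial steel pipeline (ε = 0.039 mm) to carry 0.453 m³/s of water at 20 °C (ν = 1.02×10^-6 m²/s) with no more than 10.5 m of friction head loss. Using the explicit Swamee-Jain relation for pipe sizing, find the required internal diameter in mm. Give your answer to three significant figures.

D ≈ 552 mm

Swamee-Jain (Type III): D = 0.66·[ε^1.25·(LQ²/(gh_f))^4.75 + ν·Q^9.4·(L/(gh_f))^5.2]^0.04
LQ²/(gh_f) = 4.682; L/(gh_f) = 22.81
Term 1 = ε^1.25·(…)^4.75 = 0.00471; Term 2 = ν·Q^9.4·(…)^5.2 = 0.00690
D = 0.66·(0.00471 + 0.00690)^0.04 = 0.5522 m = 552 mm
Check: V = 1.89 m/s, Re = 1.02×10^6, f = 0.01302, h_f = 10.1 m ≈ 10.5 m ✓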